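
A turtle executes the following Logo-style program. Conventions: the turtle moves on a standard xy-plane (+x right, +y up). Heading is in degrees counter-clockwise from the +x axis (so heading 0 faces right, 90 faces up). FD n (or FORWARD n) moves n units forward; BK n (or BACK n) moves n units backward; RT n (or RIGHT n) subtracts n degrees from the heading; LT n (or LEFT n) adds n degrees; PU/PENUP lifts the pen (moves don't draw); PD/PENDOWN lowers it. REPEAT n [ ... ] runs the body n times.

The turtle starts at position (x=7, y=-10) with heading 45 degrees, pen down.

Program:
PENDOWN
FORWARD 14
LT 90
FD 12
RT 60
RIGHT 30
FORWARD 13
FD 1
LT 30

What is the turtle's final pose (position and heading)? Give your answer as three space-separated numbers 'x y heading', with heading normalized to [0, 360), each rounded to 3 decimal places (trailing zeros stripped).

Executing turtle program step by step:
Start: pos=(7,-10), heading=45, pen down
PD: pen down
FD 14: (7,-10) -> (16.899,-0.101) [heading=45, draw]
LT 90: heading 45 -> 135
FD 12: (16.899,-0.101) -> (8.414,8.385) [heading=135, draw]
RT 60: heading 135 -> 75
RT 30: heading 75 -> 45
FD 13: (8.414,8.385) -> (17.607,17.577) [heading=45, draw]
FD 1: (17.607,17.577) -> (18.314,18.284) [heading=45, draw]
LT 30: heading 45 -> 75
Final: pos=(18.314,18.284), heading=75, 4 segment(s) drawn

Answer: 18.314 18.284 75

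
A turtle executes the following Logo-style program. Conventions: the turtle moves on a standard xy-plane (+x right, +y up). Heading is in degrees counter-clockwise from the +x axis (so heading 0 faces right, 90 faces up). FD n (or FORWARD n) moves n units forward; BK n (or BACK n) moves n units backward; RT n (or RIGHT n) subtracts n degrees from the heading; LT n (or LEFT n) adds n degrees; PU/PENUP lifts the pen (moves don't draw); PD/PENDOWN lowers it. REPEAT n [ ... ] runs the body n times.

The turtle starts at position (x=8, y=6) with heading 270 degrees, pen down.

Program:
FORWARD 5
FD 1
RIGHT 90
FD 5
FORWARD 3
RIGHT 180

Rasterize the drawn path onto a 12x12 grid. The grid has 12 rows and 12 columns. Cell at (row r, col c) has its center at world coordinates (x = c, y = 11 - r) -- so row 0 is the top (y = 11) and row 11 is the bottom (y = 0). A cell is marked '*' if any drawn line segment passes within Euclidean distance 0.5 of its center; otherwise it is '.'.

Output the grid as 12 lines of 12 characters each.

Answer: ............
............
............
............
............
........*...
........*...
........*...
........*...
........*...
........*...
*********...

Derivation:
Segment 0: (8,6) -> (8,1)
Segment 1: (8,1) -> (8,0)
Segment 2: (8,0) -> (3,0)
Segment 3: (3,0) -> (-0,0)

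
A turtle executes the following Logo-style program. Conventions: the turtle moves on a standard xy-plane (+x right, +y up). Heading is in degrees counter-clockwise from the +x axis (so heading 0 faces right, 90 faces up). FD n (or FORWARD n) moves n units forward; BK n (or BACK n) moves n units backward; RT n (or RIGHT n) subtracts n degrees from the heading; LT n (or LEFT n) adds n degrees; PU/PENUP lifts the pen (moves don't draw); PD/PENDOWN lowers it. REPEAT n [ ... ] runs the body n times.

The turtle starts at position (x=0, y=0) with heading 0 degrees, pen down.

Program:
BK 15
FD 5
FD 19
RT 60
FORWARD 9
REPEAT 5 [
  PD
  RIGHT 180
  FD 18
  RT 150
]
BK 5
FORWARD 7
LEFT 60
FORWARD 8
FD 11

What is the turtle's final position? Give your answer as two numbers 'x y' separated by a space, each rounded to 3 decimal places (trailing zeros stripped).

Executing turtle program step by step:
Start: pos=(0,0), heading=0, pen down
BK 15: (0,0) -> (-15,0) [heading=0, draw]
FD 5: (-15,0) -> (-10,0) [heading=0, draw]
FD 19: (-10,0) -> (9,0) [heading=0, draw]
RT 60: heading 0 -> 300
FD 9: (9,0) -> (13.5,-7.794) [heading=300, draw]
REPEAT 5 [
  -- iteration 1/5 --
  PD: pen down
  RT 180: heading 300 -> 120
  FD 18: (13.5,-7.794) -> (4.5,7.794) [heading=120, draw]
  RT 150: heading 120 -> 330
  -- iteration 2/5 --
  PD: pen down
  RT 180: heading 330 -> 150
  FD 18: (4.5,7.794) -> (-11.088,16.794) [heading=150, draw]
  RT 150: heading 150 -> 0
  -- iteration 3/5 --
  PD: pen down
  RT 180: heading 0 -> 180
  FD 18: (-11.088,16.794) -> (-29.088,16.794) [heading=180, draw]
  RT 150: heading 180 -> 30
  -- iteration 4/5 --
  PD: pen down
  RT 180: heading 30 -> 210
  FD 18: (-29.088,16.794) -> (-44.677,7.794) [heading=210, draw]
  RT 150: heading 210 -> 60
  -- iteration 5/5 --
  PD: pen down
  RT 180: heading 60 -> 240
  FD 18: (-44.677,7.794) -> (-53.677,-7.794) [heading=240, draw]
  RT 150: heading 240 -> 90
]
BK 5: (-53.677,-7.794) -> (-53.677,-12.794) [heading=90, draw]
FD 7: (-53.677,-12.794) -> (-53.677,-5.794) [heading=90, draw]
LT 60: heading 90 -> 150
FD 8: (-53.677,-5.794) -> (-60.605,-1.794) [heading=150, draw]
FD 11: (-60.605,-1.794) -> (-70.131,3.706) [heading=150, draw]
Final: pos=(-70.131,3.706), heading=150, 13 segment(s) drawn

Answer: -70.131 3.706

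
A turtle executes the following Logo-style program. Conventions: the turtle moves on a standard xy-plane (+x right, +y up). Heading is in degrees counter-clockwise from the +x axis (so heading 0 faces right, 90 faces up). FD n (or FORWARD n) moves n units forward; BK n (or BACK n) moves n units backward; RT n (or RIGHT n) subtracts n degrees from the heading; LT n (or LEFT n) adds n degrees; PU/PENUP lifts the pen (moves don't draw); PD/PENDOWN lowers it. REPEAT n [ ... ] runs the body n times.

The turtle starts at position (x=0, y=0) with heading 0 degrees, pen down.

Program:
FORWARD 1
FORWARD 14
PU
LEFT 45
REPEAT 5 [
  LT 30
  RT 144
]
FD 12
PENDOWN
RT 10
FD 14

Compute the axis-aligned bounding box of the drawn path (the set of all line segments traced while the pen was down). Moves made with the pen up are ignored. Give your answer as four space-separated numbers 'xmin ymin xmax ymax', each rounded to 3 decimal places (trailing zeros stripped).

Executing turtle program step by step:
Start: pos=(0,0), heading=0, pen down
FD 1: (0,0) -> (1,0) [heading=0, draw]
FD 14: (1,0) -> (15,0) [heading=0, draw]
PU: pen up
LT 45: heading 0 -> 45
REPEAT 5 [
  -- iteration 1/5 --
  LT 30: heading 45 -> 75
  RT 144: heading 75 -> 291
  -- iteration 2/5 --
  LT 30: heading 291 -> 321
  RT 144: heading 321 -> 177
  -- iteration 3/5 --
  LT 30: heading 177 -> 207
  RT 144: heading 207 -> 63
  -- iteration 4/5 --
  LT 30: heading 63 -> 93
  RT 144: heading 93 -> 309
  -- iteration 5/5 --
  LT 30: heading 309 -> 339
  RT 144: heading 339 -> 195
]
FD 12: (15,0) -> (3.409,-3.106) [heading=195, move]
PD: pen down
RT 10: heading 195 -> 185
FD 14: (3.409,-3.106) -> (-10.538,-4.326) [heading=185, draw]
Final: pos=(-10.538,-4.326), heading=185, 3 segment(s) drawn

Segment endpoints: x in {-10.538, 0, 1, 3.409, 15}, y in {-4.326, -3.106, 0}
xmin=-10.538, ymin=-4.326, xmax=15, ymax=0

Answer: -10.538 -4.326 15 0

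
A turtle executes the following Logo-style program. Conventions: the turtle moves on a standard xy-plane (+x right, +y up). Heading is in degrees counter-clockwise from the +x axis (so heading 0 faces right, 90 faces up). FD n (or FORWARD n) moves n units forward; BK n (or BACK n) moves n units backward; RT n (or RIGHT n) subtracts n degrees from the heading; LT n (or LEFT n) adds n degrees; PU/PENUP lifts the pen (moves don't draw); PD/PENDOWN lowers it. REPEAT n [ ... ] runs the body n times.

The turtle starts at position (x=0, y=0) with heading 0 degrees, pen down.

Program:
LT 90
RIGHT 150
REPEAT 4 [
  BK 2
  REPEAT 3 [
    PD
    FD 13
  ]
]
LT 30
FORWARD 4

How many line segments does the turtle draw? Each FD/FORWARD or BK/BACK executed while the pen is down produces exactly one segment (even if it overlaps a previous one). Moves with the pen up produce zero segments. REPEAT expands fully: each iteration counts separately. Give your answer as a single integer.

Executing turtle program step by step:
Start: pos=(0,0), heading=0, pen down
LT 90: heading 0 -> 90
RT 150: heading 90 -> 300
REPEAT 4 [
  -- iteration 1/4 --
  BK 2: (0,0) -> (-1,1.732) [heading=300, draw]
  REPEAT 3 [
    -- iteration 1/3 --
    PD: pen down
    FD 13: (-1,1.732) -> (5.5,-9.526) [heading=300, draw]
    -- iteration 2/3 --
    PD: pen down
    FD 13: (5.5,-9.526) -> (12,-20.785) [heading=300, draw]
    -- iteration 3/3 --
    PD: pen down
    FD 13: (12,-20.785) -> (18.5,-32.043) [heading=300, draw]
  ]
  -- iteration 2/4 --
  BK 2: (18.5,-32.043) -> (17.5,-30.311) [heading=300, draw]
  REPEAT 3 [
    -- iteration 1/3 --
    PD: pen down
    FD 13: (17.5,-30.311) -> (24,-41.569) [heading=300, draw]
    -- iteration 2/3 --
    PD: pen down
    FD 13: (24,-41.569) -> (30.5,-52.828) [heading=300, draw]
    -- iteration 3/3 --
    PD: pen down
    FD 13: (30.5,-52.828) -> (37,-64.086) [heading=300, draw]
  ]
  -- iteration 3/4 --
  BK 2: (37,-64.086) -> (36,-62.354) [heading=300, draw]
  REPEAT 3 [
    -- iteration 1/3 --
    PD: pen down
    FD 13: (36,-62.354) -> (42.5,-73.612) [heading=300, draw]
    -- iteration 2/3 --
    PD: pen down
    FD 13: (42.5,-73.612) -> (49,-84.87) [heading=300, draw]
    -- iteration 3/3 --
    PD: pen down
    FD 13: (49,-84.87) -> (55.5,-96.129) [heading=300, draw]
  ]
  -- iteration 4/4 --
  BK 2: (55.5,-96.129) -> (54.5,-94.397) [heading=300, draw]
  REPEAT 3 [
    -- iteration 1/3 --
    PD: pen down
    FD 13: (54.5,-94.397) -> (61,-105.655) [heading=300, draw]
    -- iteration 2/3 --
    PD: pen down
    FD 13: (61,-105.655) -> (67.5,-116.913) [heading=300, draw]
    -- iteration 3/3 --
    PD: pen down
    FD 13: (67.5,-116.913) -> (74,-128.172) [heading=300, draw]
  ]
]
LT 30: heading 300 -> 330
FD 4: (74,-128.172) -> (77.464,-130.172) [heading=330, draw]
Final: pos=(77.464,-130.172), heading=330, 17 segment(s) drawn
Segments drawn: 17

Answer: 17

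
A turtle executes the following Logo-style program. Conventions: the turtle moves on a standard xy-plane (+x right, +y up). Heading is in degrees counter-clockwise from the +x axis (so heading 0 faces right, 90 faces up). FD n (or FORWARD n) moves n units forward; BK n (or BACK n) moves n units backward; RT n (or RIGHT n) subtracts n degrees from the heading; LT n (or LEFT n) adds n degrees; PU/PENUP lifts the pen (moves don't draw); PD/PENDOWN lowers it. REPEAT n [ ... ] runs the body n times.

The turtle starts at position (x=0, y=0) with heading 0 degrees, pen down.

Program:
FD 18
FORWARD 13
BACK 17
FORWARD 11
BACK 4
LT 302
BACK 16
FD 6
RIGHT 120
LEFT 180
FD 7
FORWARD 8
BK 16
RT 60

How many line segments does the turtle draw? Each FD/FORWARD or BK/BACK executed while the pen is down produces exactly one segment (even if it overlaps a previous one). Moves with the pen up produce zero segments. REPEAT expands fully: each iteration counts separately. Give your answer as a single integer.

Executing turtle program step by step:
Start: pos=(0,0), heading=0, pen down
FD 18: (0,0) -> (18,0) [heading=0, draw]
FD 13: (18,0) -> (31,0) [heading=0, draw]
BK 17: (31,0) -> (14,0) [heading=0, draw]
FD 11: (14,0) -> (25,0) [heading=0, draw]
BK 4: (25,0) -> (21,0) [heading=0, draw]
LT 302: heading 0 -> 302
BK 16: (21,0) -> (12.521,13.569) [heading=302, draw]
FD 6: (12.521,13.569) -> (15.701,8.48) [heading=302, draw]
RT 120: heading 302 -> 182
LT 180: heading 182 -> 2
FD 7: (15.701,8.48) -> (22.697,8.725) [heading=2, draw]
FD 8: (22.697,8.725) -> (30.692,9.004) [heading=2, draw]
BK 16: (30.692,9.004) -> (14.701,8.446) [heading=2, draw]
RT 60: heading 2 -> 302
Final: pos=(14.701,8.446), heading=302, 10 segment(s) drawn
Segments drawn: 10

Answer: 10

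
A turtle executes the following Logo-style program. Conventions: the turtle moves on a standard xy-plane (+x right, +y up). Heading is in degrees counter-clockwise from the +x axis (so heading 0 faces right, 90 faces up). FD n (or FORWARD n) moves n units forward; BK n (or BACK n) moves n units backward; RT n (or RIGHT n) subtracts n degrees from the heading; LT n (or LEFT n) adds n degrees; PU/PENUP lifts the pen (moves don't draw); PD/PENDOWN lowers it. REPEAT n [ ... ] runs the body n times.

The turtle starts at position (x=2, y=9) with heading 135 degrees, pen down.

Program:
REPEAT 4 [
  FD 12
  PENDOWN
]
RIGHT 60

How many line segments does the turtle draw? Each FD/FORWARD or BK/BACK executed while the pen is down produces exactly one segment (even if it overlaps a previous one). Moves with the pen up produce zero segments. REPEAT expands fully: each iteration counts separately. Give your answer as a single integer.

Executing turtle program step by step:
Start: pos=(2,9), heading=135, pen down
REPEAT 4 [
  -- iteration 1/4 --
  FD 12: (2,9) -> (-6.485,17.485) [heading=135, draw]
  PD: pen down
  -- iteration 2/4 --
  FD 12: (-6.485,17.485) -> (-14.971,25.971) [heading=135, draw]
  PD: pen down
  -- iteration 3/4 --
  FD 12: (-14.971,25.971) -> (-23.456,34.456) [heading=135, draw]
  PD: pen down
  -- iteration 4/4 --
  FD 12: (-23.456,34.456) -> (-31.941,42.941) [heading=135, draw]
  PD: pen down
]
RT 60: heading 135 -> 75
Final: pos=(-31.941,42.941), heading=75, 4 segment(s) drawn
Segments drawn: 4

Answer: 4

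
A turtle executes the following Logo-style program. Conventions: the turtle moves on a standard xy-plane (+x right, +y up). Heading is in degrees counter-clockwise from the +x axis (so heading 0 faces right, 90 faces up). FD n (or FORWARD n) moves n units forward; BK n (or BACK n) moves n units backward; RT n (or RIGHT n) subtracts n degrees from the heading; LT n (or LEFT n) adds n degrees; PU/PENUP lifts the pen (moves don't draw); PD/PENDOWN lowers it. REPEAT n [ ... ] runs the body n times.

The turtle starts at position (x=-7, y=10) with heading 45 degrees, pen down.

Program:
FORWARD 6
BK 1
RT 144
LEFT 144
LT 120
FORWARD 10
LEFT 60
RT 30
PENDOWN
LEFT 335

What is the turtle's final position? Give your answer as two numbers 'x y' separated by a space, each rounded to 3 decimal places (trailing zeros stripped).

Answer: -13.124 16.124

Derivation:
Executing turtle program step by step:
Start: pos=(-7,10), heading=45, pen down
FD 6: (-7,10) -> (-2.757,14.243) [heading=45, draw]
BK 1: (-2.757,14.243) -> (-3.464,13.536) [heading=45, draw]
RT 144: heading 45 -> 261
LT 144: heading 261 -> 45
LT 120: heading 45 -> 165
FD 10: (-3.464,13.536) -> (-13.124,16.124) [heading=165, draw]
LT 60: heading 165 -> 225
RT 30: heading 225 -> 195
PD: pen down
LT 335: heading 195 -> 170
Final: pos=(-13.124,16.124), heading=170, 3 segment(s) drawn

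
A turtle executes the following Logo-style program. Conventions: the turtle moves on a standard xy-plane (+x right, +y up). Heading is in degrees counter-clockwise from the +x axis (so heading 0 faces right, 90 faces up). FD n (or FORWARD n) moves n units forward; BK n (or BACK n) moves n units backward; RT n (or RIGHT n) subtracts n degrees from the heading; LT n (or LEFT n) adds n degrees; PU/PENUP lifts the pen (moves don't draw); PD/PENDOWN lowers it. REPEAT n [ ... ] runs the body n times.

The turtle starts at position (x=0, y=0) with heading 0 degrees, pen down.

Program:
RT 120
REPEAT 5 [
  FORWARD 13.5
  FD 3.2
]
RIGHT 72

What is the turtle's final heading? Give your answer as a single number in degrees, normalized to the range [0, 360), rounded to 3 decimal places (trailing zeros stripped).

Answer: 168

Derivation:
Executing turtle program step by step:
Start: pos=(0,0), heading=0, pen down
RT 120: heading 0 -> 240
REPEAT 5 [
  -- iteration 1/5 --
  FD 13.5: (0,0) -> (-6.75,-11.691) [heading=240, draw]
  FD 3.2: (-6.75,-11.691) -> (-8.35,-14.463) [heading=240, draw]
  -- iteration 2/5 --
  FD 13.5: (-8.35,-14.463) -> (-15.1,-26.154) [heading=240, draw]
  FD 3.2: (-15.1,-26.154) -> (-16.7,-28.925) [heading=240, draw]
  -- iteration 3/5 --
  FD 13.5: (-16.7,-28.925) -> (-23.45,-40.617) [heading=240, draw]
  FD 3.2: (-23.45,-40.617) -> (-25.05,-43.388) [heading=240, draw]
  -- iteration 4/5 --
  FD 13.5: (-25.05,-43.388) -> (-31.8,-55.079) [heading=240, draw]
  FD 3.2: (-31.8,-55.079) -> (-33.4,-57.85) [heading=240, draw]
  -- iteration 5/5 --
  FD 13.5: (-33.4,-57.85) -> (-40.15,-69.542) [heading=240, draw]
  FD 3.2: (-40.15,-69.542) -> (-41.75,-72.313) [heading=240, draw]
]
RT 72: heading 240 -> 168
Final: pos=(-41.75,-72.313), heading=168, 10 segment(s) drawn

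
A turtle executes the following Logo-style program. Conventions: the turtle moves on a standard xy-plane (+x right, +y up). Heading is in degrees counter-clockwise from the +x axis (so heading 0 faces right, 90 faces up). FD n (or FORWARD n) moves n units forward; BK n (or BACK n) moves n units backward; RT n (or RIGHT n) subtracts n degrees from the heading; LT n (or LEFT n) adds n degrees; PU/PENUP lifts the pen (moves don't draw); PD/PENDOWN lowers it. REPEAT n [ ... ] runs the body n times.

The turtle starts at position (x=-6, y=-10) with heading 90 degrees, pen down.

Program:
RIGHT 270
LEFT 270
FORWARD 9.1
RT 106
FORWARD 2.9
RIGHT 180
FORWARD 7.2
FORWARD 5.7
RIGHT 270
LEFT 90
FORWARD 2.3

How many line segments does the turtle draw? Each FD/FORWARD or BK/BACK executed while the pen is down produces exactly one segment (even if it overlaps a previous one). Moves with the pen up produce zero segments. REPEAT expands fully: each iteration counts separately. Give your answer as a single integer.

Executing turtle program step by step:
Start: pos=(-6,-10), heading=90, pen down
RT 270: heading 90 -> 180
LT 270: heading 180 -> 90
FD 9.1: (-6,-10) -> (-6,-0.9) [heading=90, draw]
RT 106: heading 90 -> 344
FD 2.9: (-6,-0.9) -> (-3.212,-1.699) [heading=344, draw]
RT 180: heading 344 -> 164
FD 7.2: (-3.212,-1.699) -> (-10.133,0.285) [heading=164, draw]
FD 5.7: (-10.133,0.285) -> (-15.613,1.856) [heading=164, draw]
RT 270: heading 164 -> 254
LT 90: heading 254 -> 344
FD 2.3: (-15.613,1.856) -> (-13.402,1.222) [heading=344, draw]
Final: pos=(-13.402,1.222), heading=344, 5 segment(s) drawn
Segments drawn: 5

Answer: 5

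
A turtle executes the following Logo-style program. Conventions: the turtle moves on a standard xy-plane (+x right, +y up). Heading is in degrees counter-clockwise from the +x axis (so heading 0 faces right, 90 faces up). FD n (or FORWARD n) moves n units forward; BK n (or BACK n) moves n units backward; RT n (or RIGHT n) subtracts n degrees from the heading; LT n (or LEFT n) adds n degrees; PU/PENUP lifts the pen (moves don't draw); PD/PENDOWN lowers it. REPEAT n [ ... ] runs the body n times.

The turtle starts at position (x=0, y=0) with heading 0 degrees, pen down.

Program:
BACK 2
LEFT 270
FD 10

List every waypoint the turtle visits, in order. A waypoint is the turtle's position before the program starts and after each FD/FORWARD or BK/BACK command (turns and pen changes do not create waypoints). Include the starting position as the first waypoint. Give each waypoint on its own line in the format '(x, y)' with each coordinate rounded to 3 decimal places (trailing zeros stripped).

Answer: (0, 0)
(-2, 0)
(-2, -10)

Derivation:
Executing turtle program step by step:
Start: pos=(0,0), heading=0, pen down
BK 2: (0,0) -> (-2,0) [heading=0, draw]
LT 270: heading 0 -> 270
FD 10: (-2,0) -> (-2,-10) [heading=270, draw]
Final: pos=(-2,-10), heading=270, 2 segment(s) drawn
Waypoints (3 total):
(0, 0)
(-2, 0)
(-2, -10)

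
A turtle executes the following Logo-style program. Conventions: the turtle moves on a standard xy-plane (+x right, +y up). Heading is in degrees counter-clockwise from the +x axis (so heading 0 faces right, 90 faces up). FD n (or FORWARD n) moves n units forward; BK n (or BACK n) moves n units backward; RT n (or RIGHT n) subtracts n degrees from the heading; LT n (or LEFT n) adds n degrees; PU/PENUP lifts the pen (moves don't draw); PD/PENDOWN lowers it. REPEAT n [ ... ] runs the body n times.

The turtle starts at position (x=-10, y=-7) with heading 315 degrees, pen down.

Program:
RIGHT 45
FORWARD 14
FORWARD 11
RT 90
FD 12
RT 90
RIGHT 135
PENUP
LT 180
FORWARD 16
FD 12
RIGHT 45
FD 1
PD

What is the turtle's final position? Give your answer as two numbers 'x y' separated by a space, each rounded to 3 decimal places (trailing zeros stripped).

Executing turtle program step by step:
Start: pos=(-10,-7), heading=315, pen down
RT 45: heading 315 -> 270
FD 14: (-10,-7) -> (-10,-21) [heading=270, draw]
FD 11: (-10,-21) -> (-10,-32) [heading=270, draw]
RT 90: heading 270 -> 180
FD 12: (-10,-32) -> (-22,-32) [heading=180, draw]
RT 90: heading 180 -> 90
RT 135: heading 90 -> 315
PU: pen up
LT 180: heading 315 -> 135
FD 16: (-22,-32) -> (-33.314,-20.686) [heading=135, move]
FD 12: (-33.314,-20.686) -> (-41.799,-12.201) [heading=135, move]
RT 45: heading 135 -> 90
FD 1: (-41.799,-12.201) -> (-41.799,-11.201) [heading=90, move]
PD: pen down
Final: pos=(-41.799,-11.201), heading=90, 3 segment(s) drawn

Answer: -41.799 -11.201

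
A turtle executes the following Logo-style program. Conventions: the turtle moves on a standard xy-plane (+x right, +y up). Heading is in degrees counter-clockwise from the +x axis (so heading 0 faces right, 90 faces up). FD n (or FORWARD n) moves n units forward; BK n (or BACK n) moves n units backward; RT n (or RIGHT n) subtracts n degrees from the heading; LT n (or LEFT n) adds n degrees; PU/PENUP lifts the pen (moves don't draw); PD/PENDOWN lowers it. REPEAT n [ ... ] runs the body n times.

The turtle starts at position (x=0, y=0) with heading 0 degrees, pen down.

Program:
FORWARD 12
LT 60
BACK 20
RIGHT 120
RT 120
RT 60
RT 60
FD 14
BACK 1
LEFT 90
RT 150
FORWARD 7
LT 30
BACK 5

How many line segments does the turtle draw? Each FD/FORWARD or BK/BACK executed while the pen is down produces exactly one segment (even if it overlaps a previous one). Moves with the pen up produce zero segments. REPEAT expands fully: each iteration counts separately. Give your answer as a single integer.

Answer: 6

Derivation:
Executing turtle program step by step:
Start: pos=(0,0), heading=0, pen down
FD 12: (0,0) -> (12,0) [heading=0, draw]
LT 60: heading 0 -> 60
BK 20: (12,0) -> (2,-17.321) [heading=60, draw]
RT 120: heading 60 -> 300
RT 120: heading 300 -> 180
RT 60: heading 180 -> 120
RT 60: heading 120 -> 60
FD 14: (2,-17.321) -> (9,-5.196) [heading=60, draw]
BK 1: (9,-5.196) -> (8.5,-6.062) [heading=60, draw]
LT 90: heading 60 -> 150
RT 150: heading 150 -> 0
FD 7: (8.5,-6.062) -> (15.5,-6.062) [heading=0, draw]
LT 30: heading 0 -> 30
BK 5: (15.5,-6.062) -> (11.17,-8.562) [heading=30, draw]
Final: pos=(11.17,-8.562), heading=30, 6 segment(s) drawn
Segments drawn: 6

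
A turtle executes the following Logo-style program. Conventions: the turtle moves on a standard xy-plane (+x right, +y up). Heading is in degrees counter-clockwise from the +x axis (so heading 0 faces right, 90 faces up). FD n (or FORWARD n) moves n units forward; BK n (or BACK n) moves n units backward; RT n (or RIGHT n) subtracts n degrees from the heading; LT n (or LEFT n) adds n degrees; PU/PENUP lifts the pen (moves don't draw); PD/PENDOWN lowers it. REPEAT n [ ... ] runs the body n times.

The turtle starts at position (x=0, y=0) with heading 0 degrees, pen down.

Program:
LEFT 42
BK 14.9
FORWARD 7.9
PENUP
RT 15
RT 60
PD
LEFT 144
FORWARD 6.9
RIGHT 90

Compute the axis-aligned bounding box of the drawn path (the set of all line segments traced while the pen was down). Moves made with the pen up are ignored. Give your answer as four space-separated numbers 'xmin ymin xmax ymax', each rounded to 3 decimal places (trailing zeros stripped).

Answer: -11.073 -9.97 0 1.758

Derivation:
Executing turtle program step by step:
Start: pos=(0,0), heading=0, pen down
LT 42: heading 0 -> 42
BK 14.9: (0,0) -> (-11.073,-9.97) [heading=42, draw]
FD 7.9: (-11.073,-9.97) -> (-5.202,-4.684) [heading=42, draw]
PU: pen up
RT 15: heading 42 -> 27
RT 60: heading 27 -> 327
PD: pen down
LT 144: heading 327 -> 111
FD 6.9: (-5.202,-4.684) -> (-7.675,1.758) [heading=111, draw]
RT 90: heading 111 -> 21
Final: pos=(-7.675,1.758), heading=21, 3 segment(s) drawn

Segment endpoints: x in {-11.073, -7.675, -5.202, 0}, y in {-9.97, -4.684, 0, 1.758}
xmin=-11.073, ymin=-9.97, xmax=0, ymax=1.758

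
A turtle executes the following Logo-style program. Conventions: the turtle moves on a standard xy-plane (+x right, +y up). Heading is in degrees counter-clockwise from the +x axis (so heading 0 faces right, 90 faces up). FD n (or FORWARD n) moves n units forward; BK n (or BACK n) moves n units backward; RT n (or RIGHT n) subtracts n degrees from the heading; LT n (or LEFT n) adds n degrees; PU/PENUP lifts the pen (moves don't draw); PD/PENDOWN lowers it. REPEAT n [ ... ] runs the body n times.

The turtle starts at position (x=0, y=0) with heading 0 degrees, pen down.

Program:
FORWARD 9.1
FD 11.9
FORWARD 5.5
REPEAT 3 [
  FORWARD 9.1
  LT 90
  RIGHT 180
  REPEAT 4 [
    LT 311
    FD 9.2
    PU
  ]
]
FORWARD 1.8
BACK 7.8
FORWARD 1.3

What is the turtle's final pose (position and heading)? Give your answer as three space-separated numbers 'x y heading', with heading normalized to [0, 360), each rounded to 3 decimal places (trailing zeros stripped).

Answer: 8.359 -5.868 222

Derivation:
Executing turtle program step by step:
Start: pos=(0,0), heading=0, pen down
FD 9.1: (0,0) -> (9.1,0) [heading=0, draw]
FD 11.9: (9.1,0) -> (21,0) [heading=0, draw]
FD 5.5: (21,0) -> (26.5,0) [heading=0, draw]
REPEAT 3 [
  -- iteration 1/3 --
  FD 9.1: (26.5,0) -> (35.6,0) [heading=0, draw]
  LT 90: heading 0 -> 90
  RT 180: heading 90 -> 270
  REPEAT 4 [
    -- iteration 1/4 --
    LT 311: heading 270 -> 221
    FD 9.2: (35.6,0) -> (28.657,-6.036) [heading=221, draw]
    PU: pen up
    -- iteration 2/4 --
    LT 311: heading 221 -> 172
    FD 9.2: (28.657,-6.036) -> (19.546,-4.755) [heading=172, move]
    PU: pen up
    -- iteration 3/4 --
    LT 311: heading 172 -> 123
    FD 9.2: (19.546,-4.755) -> (14.536,2.96) [heading=123, move]
    PU: pen up
    -- iteration 4/4 --
    LT 311: heading 123 -> 74
    FD 9.2: (14.536,2.96) -> (17.071,11.804) [heading=74, move]
    PU: pen up
  ]
  -- iteration 2/3 --
  FD 9.1: (17.071,11.804) -> (19.58,20.552) [heading=74, move]
  LT 90: heading 74 -> 164
  RT 180: heading 164 -> 344
  REPEAT 4 [
    -- iteration 1/4 --
    LT 311: heading 344 -> 295
    FD 9.2: (19.58,20.552) -> (23.468,12.213) [heading=295, move]
    PU: pen up
    -- iteration 2/4 --
    LT 311: heading 295 -> 246
    FD 9.2: (23.468,12.213) -> (19.726,3.809) [heading=246, move]
    PU: pen up
    -- iteration 3/4 --
    LT 311: heading 246 -> 197
    FD 9.2: (19.726,3.809) -> (10.928,1.119) [heading=197, move]
    PU: pen up
    -- iteration 4/4 --
    LT 311: heading 197 -> 148
    FD 9.2: (10.928,1.119) -> (3.126,5.994) [heading=148, move]
    PU: pen up
  ]
  -- iteration 3/3 --
  FD 9.1: (3.126,5.994) -> (-4.591,10.817) [heading=148, move]
  LT 90: heading 148 -> 238
  RT 180: heading 238 -> 58
  REPEAT 4 [
    -- iteration 1/4 --
    LT 311: heading 58 -> 9
    FD 9.2: (-4.591,10.817) -> (4.495,12.256) [heading=9, move]
    PU: pen up
    -- iteration 2/4 --
    LT 311: heading 9 -> 320
    FD 9.2: (4.495,12.256) -> (11.543,6.342) [heading=320, move]
    PU: pen up
    -- iteration 3/4 --
    LT 311: heading 320 -> 271
    FD 9.2: (11.543,6.342) -> (11.703,-2.856) [heading=271, move]
    PU: pen up
    -- iteration 4/4 --
    LT 311: heading 271 -> 222
    FD 9.2: (11.703,-2.856) -> (4.866,-9.012) [heading=222, move]
    PU: pen up
  ]
]
FD 1.8: (4.866,-9.012) -> (3.529,-10.217) [heading=222, move]
BK 7.8: (3.529,-10.217) -> (9.325,-4.998) [heading=222, move]
FD 1.3: (9.325,-4.998) -> (8.359,-5.868) [heading=222, move]
Final: pos=(8.359,-5.868), heading=222, 5 segment(s) drawn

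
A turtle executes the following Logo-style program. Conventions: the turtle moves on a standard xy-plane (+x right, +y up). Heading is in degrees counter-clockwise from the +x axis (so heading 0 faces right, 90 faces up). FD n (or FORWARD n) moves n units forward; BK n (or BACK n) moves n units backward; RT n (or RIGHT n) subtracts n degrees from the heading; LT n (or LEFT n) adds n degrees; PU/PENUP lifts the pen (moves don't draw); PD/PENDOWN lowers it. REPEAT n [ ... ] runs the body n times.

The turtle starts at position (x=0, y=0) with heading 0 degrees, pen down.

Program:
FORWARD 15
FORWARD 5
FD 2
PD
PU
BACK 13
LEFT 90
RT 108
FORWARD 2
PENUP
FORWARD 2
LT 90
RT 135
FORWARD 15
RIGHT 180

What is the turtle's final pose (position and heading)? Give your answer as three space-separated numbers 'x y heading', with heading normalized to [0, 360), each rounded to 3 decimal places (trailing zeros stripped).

Answer: 19.614 -14.601 117

Derivation:
Executing turtle program step by step:
Start: pos=(0,0), heading=0, pen down
FD 15: (0,0) -> (15,0) [heading=0, draw]
FD 5: (15,0) -> (20,0) [heading=0, draw]
FD 2: (20,0) -> (22,0) [heading=0, draw]
PD: pen down
PU: pen up
BK 13: (22,0) -> (9,0) [heading=0, move]
LT 90: heading 0 -> 90
RT 108: heading 90 -> 342
FD 2: (9,0) -> (10.902,-0.618) [heading=342, move]
PU: pen up
FD 2: (10.902,-0.618) -> (12.804,-1.236) [heading=342, move]
LT 90: heading 342 -> 72
RT 135: heading 72 -> 297
FD 15: (12.804,-1.236) -> (19.614,-14.601) [heading=297, move]
RT 180: heading 297 -> 117
Final: pos=(19.614,-14.601), heading=117, 3 segment(s) drawn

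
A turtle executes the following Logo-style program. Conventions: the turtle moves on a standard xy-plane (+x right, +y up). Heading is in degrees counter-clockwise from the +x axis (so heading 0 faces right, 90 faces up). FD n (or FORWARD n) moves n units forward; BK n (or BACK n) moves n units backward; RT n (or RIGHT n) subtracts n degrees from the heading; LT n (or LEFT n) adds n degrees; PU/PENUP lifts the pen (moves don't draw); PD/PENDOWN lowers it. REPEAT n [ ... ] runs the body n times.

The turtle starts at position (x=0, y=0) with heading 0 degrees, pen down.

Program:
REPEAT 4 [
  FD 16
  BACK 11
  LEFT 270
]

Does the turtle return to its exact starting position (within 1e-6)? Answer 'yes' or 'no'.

Executing turtle program step by step:
Start: pos=(0,0), heading=0, pen down
REPEAT 4 [
  -- iteration 1/4 --
  FD 16: (0,0) -> (16,0) [heading=0, draw]
  BK 11: (16,0) -> (5,0) [heading=0, draw]
  LT 270: heading 0 -> 270
  -- iteration 2/4 --
  FD 16: (5,0) -> (5,-16) [heading=270, draw]
  BK 11: (5,-16) -> (5,-5) [heading=270, draw]
  LT 270: heading 270 -> 180
  -- iteration 3/4 --
  FD 16: (5,-5) -> (-11,-5) [heading=180, draw]
  BK 11: (-11,-5) -> (0,-5) [heading=180, draw]
  LT 270: heading 180 -> 90
  -- iteration 4/4 --
  FD 16: (0,-5) -> (0,11) [heading=90, draw]
  BK 11: (0,11) -> (0,0) [heading=90, draw]
  LT 270: heading 90 -> 0
]
Final: pos=(0,0), heading=0, 8 segment(s) drawn

Start position: (0, 0)
Final position: (0, 0)
Distance = 0; < 1e-6 -> CLOSED

Answer: yes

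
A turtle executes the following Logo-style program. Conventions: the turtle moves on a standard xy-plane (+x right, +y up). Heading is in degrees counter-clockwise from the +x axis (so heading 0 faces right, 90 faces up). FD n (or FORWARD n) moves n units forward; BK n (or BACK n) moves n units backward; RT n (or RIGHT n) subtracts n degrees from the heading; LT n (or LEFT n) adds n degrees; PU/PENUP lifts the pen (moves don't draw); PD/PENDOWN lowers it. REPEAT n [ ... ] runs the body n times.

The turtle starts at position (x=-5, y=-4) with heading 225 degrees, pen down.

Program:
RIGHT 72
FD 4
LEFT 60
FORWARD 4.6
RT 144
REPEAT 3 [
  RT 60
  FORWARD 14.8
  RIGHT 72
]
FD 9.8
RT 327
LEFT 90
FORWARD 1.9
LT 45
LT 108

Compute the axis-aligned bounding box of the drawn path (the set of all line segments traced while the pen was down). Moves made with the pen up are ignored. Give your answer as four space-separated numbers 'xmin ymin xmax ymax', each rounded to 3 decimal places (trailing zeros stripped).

Executing turtle program step by step:
Start: pos=(-5,-4), heading=225, pen down
RT 72: heading 225 -> 153
FD 4: (-5,-4) -> (-8.564,-2.184) [heading=153, draw]
LT 60: heading 153 -> 213
FD 4.6: (-8.564,-2.184) -> (-12.422,-4.689) [heading=213, draw]
RT 144: heading 213 -> 69
REPEAT 3 [
  -- iteration 1/3 --
  RT 60: heading 69 -> 9
  FD 14.8: (-12.422,-4.689) -> (2.196,-2.374) [heading=9, draw]
  RT 72: heading 9 -> 297
  -- iteration 2/3 --
  RT 60: heading 297 -> 237
  FD 14.8: (2.196,-2.374) -> (-5.865,-14.786) [heading=237, draw]
  RT 72: heading 237 -> 165
  -- iteration 3/3 --
  RT 60: heading 165 -> 105
  FD 14.8: (-5.865,-14.786) -> (-9.695,-0.491) [heading=105, draw]
  RT 72: heading 105 -> 33
]
FD 9.8: (-9.695,-0.491) -> (-1.476,4.847) [heading=33, draw]
RT 327: heading 33 -> 66
LT 90: heading 66 -> 156
FD 1.9: (-1.476,4.847) -> (-3.212,5.619) [heading=156, draw]
LT 45: heading 156 -> 201
LT 108: heading 201 -> 309
Final: pos=(-3.212,5.619), heading=309, 7 segment(s) drawn

Segment endpoints: x in {-12.422, -9.695, -8.564, -5.865, -5, -3.212, -1.476, 2.196}, y in {-14.786, -4.689, -4, -2.374, -2.184, -0.491, 4.847, 5.619}
xmin=-12.422, ymin=-14.786, xmax=2.196, ymax=5.619

Answer: -12.422 -14.786 2.196 5.619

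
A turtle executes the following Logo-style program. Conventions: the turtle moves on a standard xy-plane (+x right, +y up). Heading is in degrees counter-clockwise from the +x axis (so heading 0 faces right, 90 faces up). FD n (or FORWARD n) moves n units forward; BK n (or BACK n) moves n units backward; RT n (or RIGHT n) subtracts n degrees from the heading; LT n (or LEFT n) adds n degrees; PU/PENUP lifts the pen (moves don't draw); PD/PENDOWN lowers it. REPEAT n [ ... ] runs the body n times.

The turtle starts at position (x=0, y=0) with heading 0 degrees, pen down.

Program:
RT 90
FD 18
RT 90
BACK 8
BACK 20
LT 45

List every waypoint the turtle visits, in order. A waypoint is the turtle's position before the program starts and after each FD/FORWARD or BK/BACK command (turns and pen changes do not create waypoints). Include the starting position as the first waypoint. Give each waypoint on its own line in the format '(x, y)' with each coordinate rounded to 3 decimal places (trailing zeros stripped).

Answer: (0, 0)
(0, -18)
(8, -18)
(28, -18)

Derivation:
Executing turtle program step by step:
Start: pos=(0,0), heading=0, pen down
RT 90: heading 0 -> 270
FD 18: (0,0) -> (0,-18) [heading=270, draw]
RT 90: heading 270 -> 180
BK 8: (0,-18) -> (8,-18) [heading=180, draw]
BK 20: (8,-18) -> (28,-18) [heading=180, draw]
LT 45: heading 180 -> 225
Final: pos=(28,-18), heading=225, 3 segment(s) drawn
Waypoints (4 total):
(0, 0)
(0, -18)
(8, -18)
(28, -18)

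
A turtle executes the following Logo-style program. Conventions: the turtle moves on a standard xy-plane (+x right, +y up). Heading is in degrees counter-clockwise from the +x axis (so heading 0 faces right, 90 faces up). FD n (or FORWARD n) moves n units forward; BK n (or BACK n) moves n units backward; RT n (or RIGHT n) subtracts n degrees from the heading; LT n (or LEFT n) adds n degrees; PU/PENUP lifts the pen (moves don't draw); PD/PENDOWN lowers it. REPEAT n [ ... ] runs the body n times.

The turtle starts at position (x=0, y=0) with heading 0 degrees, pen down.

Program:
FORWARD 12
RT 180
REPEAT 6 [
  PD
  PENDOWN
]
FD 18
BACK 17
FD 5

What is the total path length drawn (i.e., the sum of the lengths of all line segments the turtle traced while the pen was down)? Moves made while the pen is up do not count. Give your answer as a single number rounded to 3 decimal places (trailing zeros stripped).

Answer: 52

Derivation:
Executing turtle program step by step:
Start: pos=(0,0), heading=0, pen down
FD 12: (0,0) -> (12,0) [heading=0, draw]
RT 180: heading 0 -> 180
REPEAT 6 [
  -- iteration 1/6 --
  PD: pen down
  PD: pen down
  -- iteration 2/6 --
  PD: pen down
  PD: pen down
  -- iteration 3/6 --
  PD: pen down
  PD: pen down
  -- iteration 4/6 --
  PD: pen down
  PD: pen down
  -- iteration 5/6 --
  PD: pen down
  PD: pen down
  -- iteration 6/6 --
  PD: pen down
  PD: pen down
]
FD 18: (12,0) -> (-6,0) [heading=180, draw]
BK 17: (-6,0) -> (11,0) [heading=180, draw]
FD 5: (11,0) -> (6,0) [heading=180, draw]
Final: pos=(6,0), heading=180, 4 segment(s) drawn

Segment lengths:
  seg 1: (0,0) -> (12,0), length = 12
  seg 2: (12,0) -> (-6,0), length = 18
  seg 3: (-6,0) -> (11,0), length = 17
  seg 4: (11,0) -> (6,0), length = 5
Total = 52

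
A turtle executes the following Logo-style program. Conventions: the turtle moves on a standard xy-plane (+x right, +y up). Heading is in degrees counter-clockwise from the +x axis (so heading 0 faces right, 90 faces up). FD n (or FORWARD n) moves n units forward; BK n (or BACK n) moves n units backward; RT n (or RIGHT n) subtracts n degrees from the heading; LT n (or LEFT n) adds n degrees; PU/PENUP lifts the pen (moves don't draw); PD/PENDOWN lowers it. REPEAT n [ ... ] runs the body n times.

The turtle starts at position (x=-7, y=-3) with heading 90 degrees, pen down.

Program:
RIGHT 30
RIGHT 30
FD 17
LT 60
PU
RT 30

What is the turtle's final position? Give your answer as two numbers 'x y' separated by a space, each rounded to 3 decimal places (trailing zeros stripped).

Answer: 7.722 5.5

Derivation:
Executing turtle program step by step:
Start: pos=(-7,-3), heading=90, pen down
RT 30: heading 90 -> 60
RT 30: heading 60 -> 30
FD 17: (-7,-3) -> (7.722,5.5) [heading=30, draw]
LT 60: heading 30 -> 90
PU: pen up
RT 30: heading 90 -> 60
Final: pos=(7.722,5.5), heading=60, 1 segment(s) drawn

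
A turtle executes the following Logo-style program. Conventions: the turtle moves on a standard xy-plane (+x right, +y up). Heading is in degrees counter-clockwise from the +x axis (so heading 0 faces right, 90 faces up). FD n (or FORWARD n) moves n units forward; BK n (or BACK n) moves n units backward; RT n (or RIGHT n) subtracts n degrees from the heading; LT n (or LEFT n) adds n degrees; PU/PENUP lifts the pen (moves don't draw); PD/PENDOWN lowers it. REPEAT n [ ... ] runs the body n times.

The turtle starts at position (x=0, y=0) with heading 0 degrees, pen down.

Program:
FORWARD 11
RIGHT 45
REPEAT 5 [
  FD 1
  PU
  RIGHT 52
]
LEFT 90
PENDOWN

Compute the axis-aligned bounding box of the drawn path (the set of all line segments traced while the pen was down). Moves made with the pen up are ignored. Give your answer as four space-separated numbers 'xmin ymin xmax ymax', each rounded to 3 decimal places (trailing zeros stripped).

Executing turtle program step by step:
Start: pos=(0,0), heading=0, pen down
FD 11: (0,0) -> (11,0) [heading=0, draw]
RT 45: heading 0 -> 315
REPEAT 5 [
  -- iteration 1/5 --
  FD 1: (11,0) -> (11.707,-0.707) [heading=315, draw]
  PU: pen up
  RT 52: heading 315 -> 263
  -- iteration 2/5 --
  FD 1: (11.707,-0.707) -> (11.585,-1.7) [heading=263, move]
  PU: pen up
  RT 52: heading 263 -> 211
  -- iteration 3/5 --
  FD 1: (11.585,-1.7) -> (10.728,-2.215) [heading=211, move]
  PU: pen up
  RT 52: heading 211 -> 159
  -- iteration 4/5 --
  FD 1: (10.728,-2.215) -> (9.794,-1.856) [heading=159, move]
  PU: pen up
  RT 52: heading 159 -> 107
  -- iteration 5/5 --
  FD 1: (9.794,-1.856) -> (9.502,-0.9) [heading=107, move]
  PU: pen up
  RT 52: heading 107 -> 55
]
LT 90: heading 55 -> 145
PD: pen down
Final: pos=(9.502,-0.9), heading=145, 2 segment(s) drawn

Segment endpoints: x in {0, 11, 11.707}, y in {-0.707, 0}
xmin=0, ymin=-0.707, xmax=11.707, ymax=0

Answer: 0 -0.707 11.707 0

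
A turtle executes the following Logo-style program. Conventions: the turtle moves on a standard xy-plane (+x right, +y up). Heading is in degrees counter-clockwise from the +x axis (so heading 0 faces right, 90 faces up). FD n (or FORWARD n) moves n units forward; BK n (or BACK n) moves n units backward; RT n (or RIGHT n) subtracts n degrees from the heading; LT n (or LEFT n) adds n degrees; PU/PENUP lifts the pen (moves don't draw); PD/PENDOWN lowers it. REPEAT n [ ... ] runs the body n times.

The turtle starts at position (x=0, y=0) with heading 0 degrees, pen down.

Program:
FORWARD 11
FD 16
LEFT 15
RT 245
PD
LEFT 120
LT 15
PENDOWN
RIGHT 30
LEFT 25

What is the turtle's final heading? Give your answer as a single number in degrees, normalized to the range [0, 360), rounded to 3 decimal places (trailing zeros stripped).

Executing turtle program step by step:
Start: pos=(0,0), heading=0, pen down
FD 11: (0,0) -> (11,0) [heading=0, draw]
FD 16: (11,0) -> (27,0) [heading=0, draw]
LT 15: heading 0 -> 15
RT 245: heading 15 -> 130
PD: pen down
LT 120: heading 130 -> 250
LT 15: heading 250 -> 265
PD: pen down
RT 30: heading 265 -> 235
LT 25: heading 235 -> 260
Final: pos=(27,0), heading=260, 2 segment(s) drawn

Answer: 260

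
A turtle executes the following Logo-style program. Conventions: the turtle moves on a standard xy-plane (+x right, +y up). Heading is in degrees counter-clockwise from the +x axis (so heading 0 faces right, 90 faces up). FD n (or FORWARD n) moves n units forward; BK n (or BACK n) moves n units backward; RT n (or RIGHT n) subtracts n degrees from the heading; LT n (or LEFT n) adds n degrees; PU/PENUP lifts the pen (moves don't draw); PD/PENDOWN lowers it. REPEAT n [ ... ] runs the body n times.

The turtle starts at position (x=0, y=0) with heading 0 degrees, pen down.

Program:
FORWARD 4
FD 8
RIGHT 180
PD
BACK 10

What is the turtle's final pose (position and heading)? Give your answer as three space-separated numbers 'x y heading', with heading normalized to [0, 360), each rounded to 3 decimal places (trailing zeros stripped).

Executing turtle program step by step:
Start: pos=(0,0), heading=0, pen down
FD 4: (0,0) -> (4,0) [heading=0, draw]
FD 8: (4,0) -> (12,0) [heading=0, draw]
RT 180: heading 0 -> 180
PD: pen down
BK 10: (12,0) -> (22,0) [heading=180, draw]
Final: pos=(22,0), heading=180, 3 segment(s) drawn

Answer: 22 0 180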